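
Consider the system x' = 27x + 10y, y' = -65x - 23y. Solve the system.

Coefficient matrix A = [[27, 10], [-65, -23]].
Characteristic polynomial det(A - λI) = λ^2 - 4λ + 29 = 0.
Eigenvalues λ = 2 ± 5i (complex conjugate pair).
For λ=2+5i: an eigenvector is (-1,2) - i(-1,3) = (-1 + i, 2 - 3i).
A real fundamental pair from Re and Im of e^((2+5i)t)v: X_1 = e^(2t)(cos(5t)·(-1,2) + sin(5t)·(-1,3)), X_2 = e^(2t)(sin(5t)·(-1,2) - cos(5t)·(-1,3)).
General solution: C_1X_1 + C_2X_2.

x(t) = -C_1e^(2t)sin(5t) - C_1e^(2t)cos(5t) - C_2e^(2t)sin(5t) + C_2e^(2t)cos(5t), y(t) = 3C_1e^(2t)sin(5t) + 2C_1e^(2t)cos(5t) + 2C_2e^(2t)sin(5t) - 3C_2e^(2t)cos(5t)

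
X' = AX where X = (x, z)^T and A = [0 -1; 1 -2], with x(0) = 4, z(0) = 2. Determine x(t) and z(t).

Coefficient matrix A = [[0, -1], [1, -2]].
Characteristic polynomial det(A - λI) = λ^2 + 2λ + 1 = 0.
Single eigenvalue λ = -1 with algebraic multiplicity 2.
Eigenvector v = (1,1); generalized eigenvector w with (A-λI)w=v is (-2,-3).
General solution: e^(-t)[c_1·v + c_2·(t·v + w)].
Applying x(0)=4, z(0)=2 gives c_1=8, c_2=2.

x(t) = 2te^(-t) + 4e^(-t), z(t) = 2te^(-t) + 2e^(-t)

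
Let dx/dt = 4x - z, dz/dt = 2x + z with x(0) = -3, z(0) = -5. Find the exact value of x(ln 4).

-96

A = [[4,-1],[2,1]]; eigenvalues λ = 2, 3.
Eigenvectors: (-1,-2) for λ=2, (-1,-1) for λ=3.
From the initial condition, c_1 = 2, c_2 = 1.
x(ln 4) = (2)(4^2)(-1) + (1)(4^3)(-1) = -96.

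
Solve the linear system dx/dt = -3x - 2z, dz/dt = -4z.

Coefficient matrix A = [[-3, -2], [0, -4]].
Characteristic polynomial det(A - λI) = λ^2 + 7λ + 12 = 0.
Eigenvalues λ = -3, -4.
For λ=-3: (A-λI) row 1 is [0, -2], so an eigenvector is (1, 0).
For λ=-4: (A-λI) row 1 is [1, -2], so an eigenvector is (2, 1).
General solution: c_1e^(-3t)(1,0) + c_2e^(-4t)(2,1).

x(t) = c_1e^(-3t) + 2c_2e^(-4t), z(t) = c_2e^(-4t)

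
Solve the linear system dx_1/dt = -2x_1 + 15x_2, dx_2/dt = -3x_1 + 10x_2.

x_1(t) = -2c_1e^(4t)sin(3t) + c_1e^(4t)cos(3t) + c_2e^(4t)sin(3t) + 2c_2e^(4t)cos(3t), x_2(t) = -c_1e^(4t)sin(3t) + c_2e^(4t)cos(3t)

Coefficient matrix A = [[-2, 15], [-3, 10]].
Characteristic polynomial det(A - λI) = λ^2 - 8λ + 25 = 0.
Eigenvalues λ = 4 ± 3i (complex conjugate pair).
For λ=4+3i: an eigenvector is (1,0) - i(-2,-1) = (1 + 2i, 0 + i).
A real fundamental pair from Re and Im of e^((4+3i)t)v: X_1 = e^(4t)(cos(3t)·(1,0) + sin(3t)·(-2,-1)), X_2 = e^(4t)(sin(3t)·(1,0) - cos(3t)·(-2,-1)).
General solution: c_1X_1 + c_2X_2.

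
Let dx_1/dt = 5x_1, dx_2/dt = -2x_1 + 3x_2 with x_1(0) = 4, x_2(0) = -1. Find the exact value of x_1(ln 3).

972

A = [[5,0],[-2,3]]; eigenvalues λ = 3, 5.
Eigenvectors: (0,1) for λ=3, (1,-1) for λ=5.
From the initial condition, c_1 = 3, c_2 = 4.
x_1(ln 3) = (3)(3^3)(0) + (4)(3^5)(1) = 972.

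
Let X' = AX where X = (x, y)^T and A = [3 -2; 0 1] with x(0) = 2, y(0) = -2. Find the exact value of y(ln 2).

-4

A = [[3,-2],[0,1]]; eigenvalues λ = 3, 1.
Eigenvectors: (1,0) for λ=3, (-1,-1) for λ=1.
From the initial condition, c_1 = 4, c_2 = 2.
y(ln 2) = (4)(2^3)(0) + (2)(2^1)(-1) = -4.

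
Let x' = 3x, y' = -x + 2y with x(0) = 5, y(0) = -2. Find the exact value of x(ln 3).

A = [[3,0],[-1,2]]; eigenvalues λ = 3, 2.
Eigenvectors: (-1,1) for λ=3, (0,-1) for λ=2.
From the initial condition, c_1 = -5, c_2 = -3.
x(ln 3) = (-5)(3^3)(-1) + (-3)(3^2)(0) = 135.

135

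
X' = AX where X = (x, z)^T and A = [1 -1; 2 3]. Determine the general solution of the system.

Coefficient matrix A = [[1, -1], [2, 3]].
Characteristic polynomial det(A - λI) = λ^2 - 4λ + 5 = 0.
Eigenvalues λ = 2 ± i (complex conjugate pair).
For λ=2+i: an eigenvector is (0,1) - i(-1,1) = (0 + i, 1 - i).
A real fundamental pair from Re and Im of e^((2+i)t)v: X_1 = e^(2t)(cos(t)·(0,1) + sin(t)·(-1,1)), X_2 = e^(2t)(sin(t)·(0,1) - cos(t)·(-1,1)).
General solution: C_1X_1 + C_2X_2.

x(t) = -C_1e^(2t)sin(t) + C_2e^(2t)cos(t), z(t) = C_1e^(2t)sin(t) + C_1e^(2t)cos(t) + C_2e^(2t)sin(t) - C_2e^(2t)cos(t)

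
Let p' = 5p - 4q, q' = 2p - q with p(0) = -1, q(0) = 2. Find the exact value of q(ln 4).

A = [[5,-4],[2,-1]]; eigenvalues λ = 3, 1.
Eigenvectors: (2,1) for λ=3, (1,1) for λ=1.
From the initial condition, c_1 = -3, c_2 = 5.
q(ln 4) = (-3)(4^3)(1) + (5)(4^1)(1) = -172.

-172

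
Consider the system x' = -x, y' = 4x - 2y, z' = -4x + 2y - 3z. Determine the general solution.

Coefficient matrix A = [[-1, 0, 0], [4, -2, 0], [-4, 2, -3]].
det(A - λI) = 0 gives eigenvalues λ = -1, -3, -2.
For λ=-1: eigenvector (1,4,2).
For λ=-3: eigenvector (0,0,1).
For λ=-2: eigenvector (0,1,2).
General solution: C_1e^(-t)(1,4,2) + C_2e^(-3t)(0,0,1) + C_3e^(-2t)(0,1,2).

x(t) = C_1e^(-t), y(t) = 4C_1e^(-t) + C_3e^(-2t), z(t) = 2C_1e^(-t) + C_2e^(-3t) + 2C_3e^(-2t)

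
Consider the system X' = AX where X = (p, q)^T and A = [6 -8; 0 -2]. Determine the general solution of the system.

p(t) = -C_1e^(-2t) + C_2e^(6t), q(t) = -C_1e^(-2t)

Coefficient matrix A = [[6, -8], [0, -2]].
Characteristic polynomial det(A - λI) = λ^2 - 4λ - 12 = 0.
Eigenvalues λ = -2, 6.
For λ=-2: (A-λI) row 1 is [8, -8], so an eigenvector is (-1, -1).
For λ=6: (A-λI) row 1 is [0, -8], so an eigenvector is (1, 0).
General solution: C_1e^(-2t)(-1,-1) + C_2e^(6t)(1,0).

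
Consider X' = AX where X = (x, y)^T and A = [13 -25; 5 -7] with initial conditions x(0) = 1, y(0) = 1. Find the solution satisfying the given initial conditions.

Coefficient matrix A = [[13, -25], [5, -7]].
Characteristic polynomial det(A - λI) = λ^2 - 6λ + 34 = 0.
Eigenvalues λ = 3 ± 5i (complex conjugate pair).
For λ=3+5i: an eigenvector is (-1,0) - i(-2,-1) = (-1 + 2i, 0 + i).
A real fundamental pair from Re and Im of e^((3+5i)t)v: X_1 = e^(3t)(cos(5t)·(-1,0) + sin(5t)·(-2,-1)), X_2 = e^(3t)(sin(5t)·(-1,0) - cos(5t)·(-2,-1)).
General solution: K_1X_1 + K_2X_2.
Applying x(0)=1, y(0)=1 gives K_1=1, K_2=1.

x(t) = -3e^(3t)sin(5t) + e^(3t)cos(5t), y(t) = -e^(3t)sin(5t) + e^(3t)cos(5t)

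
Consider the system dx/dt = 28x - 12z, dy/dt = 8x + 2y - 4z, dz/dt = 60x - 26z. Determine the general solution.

x(t) = c_1e^(4t) + 2c_3e^(-2t), y(t) = c_2e^(2t) + c_3e^(-2t), z(t) = 2c_1e^(4t) + 5c_3e^(-2t)

Coefficient matrix A = [[28, 0, -12], [8, 2, -4], [60, 0, -26]].
det(A - λI) = 0 gives eigenvalues λ = 4, 2, -2.
For λ=4: eigenvector (1,0,2).
For λ=2: eigenvector (0,1,0).
For λ=-2: eigenvector (2,1,5).
General solution: c_1e^(4t)(1,0,2) + c_2e^(2t)(0,1,0) + c_3e^(-2t)(2,1,5).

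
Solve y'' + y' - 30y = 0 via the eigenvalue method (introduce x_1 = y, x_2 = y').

y(t) = K_1e^(5t) + K_2e^(-6t)

Let x_1 = y, x_2 = y'. Then x_1' = x_2 and x_2' = 30x_1 - x_2.
A = [[0,1],[30,-1]]; det(A-λI) = λ^2 + λ - 30.
Eigenvalues λ = 5, -6 with eigenvectors (1,5), (1,-6).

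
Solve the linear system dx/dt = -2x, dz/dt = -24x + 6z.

x(t) = C_2e^(-2t), z(t) = C_1e^(6t) + 3C_2e^(-2t)

Coefficient matrix A = [[-2, 0], [-24, 6]].
Characteristic polynomial det(A - λI) = λ^2 - 4λ - 12 = 0.
Eigenvalues λ = 6, -2.
For λ=6: (A-λI) row 1 is [-8, 0], so an eigenvector is (0, 1).
For λ=-2: (A-λI) row 2 is [-24, 8], so an eigenvector is (1, 3).
General solution: C_1e^(6t)(0,1) + C_2e^(-2t)(1,3).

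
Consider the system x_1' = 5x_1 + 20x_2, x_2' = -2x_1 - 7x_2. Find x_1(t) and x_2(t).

x_1(t) = -C_1e^(-t)sin(2t) + 3C_1e^(-t)cos(2t) + 3C_2e^(-t)sin(2t) + C_2e^(-t)cos(2t), x_2(t) = -C_1e^(-t)cos(2t) - C_2e^(-t)sin(2t)

Coefficient matrix A = [[5, 20], [-2, -7]].
Characteristic polynomial det(A - λI) = λ^2 + 2λ + 5 = 0.
Eigenvalues λ = -1 ± 2i (complex conjugate pair).
For λ=-1+2i: an eigenvector is (3,-1) - i(-1,0) = (3 + i, -1).
A real fundamental pair from Re and Im of e^((-1+2i)t)v: X_1 = e^(-t)(cos(2t)·(3,-1) + sin(2t)·(-1,0)), X_2 = e^(-t)(sin(2t)·(3,-1) - cos(2t)·(-1,0)).
General solution: C_1X_1 + C_2X_2.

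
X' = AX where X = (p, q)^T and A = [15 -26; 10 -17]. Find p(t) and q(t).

Coefficient matrix A = [[15, -26], [10, -17]].
Characteristic polynomial det(A - λI) = λ^2 + 2λ + 5 = 0.
Eigenvalues λ = -1 ± 2i (complex conjugate pair).
For λ=-1+2i: an eigenvector is (-2,-1) - i(-3,-2) = (-2 + 3i, -1 + 2i).
A real fundamental pair from Re and Im of e^((-1+2i)t)v: X_1 = e^(-t)(cos(2t)·(-2,-1) + sin(2t)·(-3,-2)), X_2 = e^(-t)(sin(2t)·(-2,-1) - cos(2t)·(-3,-2)).
General solution: c_1X_1 + c_2X_2.

p(t) = -3c_1e^(-t)sin(2t) - 2c_1e^(-t)cos(2t) - 2c_2e^(-t)sin(2t) + 3c_2e^(-t)cos(2t), q(t) = -2c_1e^(-t)sin(2t) - c_1e^(-t)cos(2t) - c_2e^(-t)sin(2t) + 2c_2e^(-t)cos(2t)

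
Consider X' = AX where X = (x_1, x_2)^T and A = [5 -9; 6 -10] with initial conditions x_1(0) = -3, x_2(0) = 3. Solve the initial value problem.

x_1(t) = -18e^(-t) + 15e^(-4t), x_2(t) = -12e^(-t) + 15e^(-4t)

Coefficient matrix A = [[5, -9], [6, -10]].
Characteristic polynomial det(A - λI) = λ^2 + 5λ + 4 = 0.
Eigenvalues λ = -4, -1.
For λ=-4: (A-λI) row 1 is [9, -9], so an eigenvector is (-1, -1).
For λ=-1: (A-λI) row 1 is [6, -9], so an eigenvector is (3, 2).
General solution: C_1e^(-4t)(-1,-1) + C_2e^(-t)(3,2).
Applying x_1(0)=-3, x_2(0)=3 gives C_1=-15, C_2=-6.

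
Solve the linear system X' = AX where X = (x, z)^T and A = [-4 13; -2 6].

Coefficient matrix A = [[-4, 13], [-2, 6]].
Characteristic polynomial det(A - λI) = λ^2 - 2λ + 2 = 0.
Eigenvalues λ = 1 ± i (complex conjugate pair).
For λ=1+i: an eigenvector is (-2,-1) - i(-3,-1) = (-2 + 3i, -1 + i).
A real fundamental pair from Re and Im of e^((1+i)t)v: X_1 = e^(t)(cos(t)·(-2,-1) + sin(t)·(-3,-1)), X_2 = e^(t)(sin(t)·(-2,-1) - cos(t)·(-3,-1)).
General solution: C_1X_1 + C_2X_2.

x(t) = -3C_1e^(t)sin(t) - 2C_1e^(t)cos(t) - 2C_2e^(t)sin(t) + 3C_2e^(t)cos(t), z(t) = -C_1e^(t)sin(t) - C_1e^(t)cos(t) - C_2e^(t)sin(t) + C_2e^(t)cos(t)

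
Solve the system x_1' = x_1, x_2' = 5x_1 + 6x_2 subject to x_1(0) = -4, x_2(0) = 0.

x_1(t) = -4e^(t), x_2(t) = -4e^(6t) + 4e^(t)

Coefficient matrix A = [[1, 0], [5, 6]].
Characteristic polynomial det(A - λI) = λ^2 - 7λ + 6 = 0.
Eigenvalues λ = 6, 1.
For λ=6: (A-λI) row 1 is [-5, 0], so an eigenvector is (0, 1).
For λ=1: (A-λI) row 2 is [5, 5], so an eigenvector is (-1, 1).
General solution: c_1e^(6t)(0,1) + c_2e^(t)(-1,1).
Applying x_1(0)=-4, x_2(0)=0 gives c_1=-4, c_2=4.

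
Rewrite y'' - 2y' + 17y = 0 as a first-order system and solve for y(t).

y(t) = C_1e^(t)cos(4t) + C_2e^(t)sin(4t)

Let x_1 = y, x_2 = y'. Then x_1' = x_2 and x_2' = -17x_1 + 2x_2.
A = [[0,1],[-17,2]]; det(A-λI) = λ^2 - 2λ + 17.
Eigenvalues λ = 1 ± 4i.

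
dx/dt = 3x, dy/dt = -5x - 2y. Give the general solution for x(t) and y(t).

x(t) = -c_1e^(3t), y(t) = c_1e^(3t) + c_2e^(-2t)

Coefficient matrix A = [[3, 0], [-5, -2]].
Characteristic polynomial det(A - λI) = λ^2 - λ - 6 = 0.
Eigenvalues λ = 3, -2.
For λ=3: (A-λI) row 2 is [-5, -5], so an eigenvector is (-1, 1).
For λ=-2: (A-λI) row 1 is [5, 0], so an eigenvector is (0, 1).
General solution: c_1e^(3t)(-1,1) + c_2e^(-2t)(0,1).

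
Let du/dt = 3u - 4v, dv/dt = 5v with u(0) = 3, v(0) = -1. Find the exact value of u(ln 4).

2112

A = [[3,-4],[0,5]]; eigenvalues λ = 3, 5.
Eigenvectors: (-1,0) for λ=3, (-2,1) for λ=5.
From the initial condition, c_1 = -1, c_2 = -1.
u(ln 4) = (-1)(4^3)(-1) + (-1)(4^5)(-2) = 2112.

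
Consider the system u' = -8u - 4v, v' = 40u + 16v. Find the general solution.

Coefficient matrix A = [[-8, -4], [40, 16]].
Characteristic polynomial det(A - λI) = λ^2 - 8λ + 32 = 0.
Eigenvalues λ = 4 ± 4i (complex conjugate pair).
For λ=4+4i: an eigenvector is (-1,3) - i(0,-1) = (-1, 3 + i).
A real fundamental pair from Re and Im of e^((4+4i)t)v: X_1 = e^(4t)(cos(4t)·(-1,3) + sin(4t)·(0,-1)), X_2 = e^(4t)(sin(4t)·(-1,3) - cos(4t)·(0,-1)).
General solution: C_1X_1 + C_2X_2.

u(t) = -C_1e^(4t)cos(4t) - C_2e^(4t)sin(4t), v(t) = -C_1e^(4t)sin(4t) + 3C_1e^(4t)cos(4t) + 3C_2e^(4t)sin(4t) + C_2e^(4t)cos(4t)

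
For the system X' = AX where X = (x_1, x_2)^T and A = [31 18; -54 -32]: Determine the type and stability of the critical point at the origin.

saddle

A = [[31,18],[-54,-32]]; det(A-λI) = λ^2 + λ - 20.
λ = -5, 4: opposite signs.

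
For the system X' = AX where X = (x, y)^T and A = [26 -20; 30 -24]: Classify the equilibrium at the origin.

saddle

A = [[26,-20],[30,-24]]; det(A-λI) = λ^2 - 2λ - 24.
λ = -4, 6: opposite signs.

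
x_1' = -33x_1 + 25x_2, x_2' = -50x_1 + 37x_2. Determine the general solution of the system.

Coefficient matrix A = [[-33, 25], [-50, 37]].
Characteristic polynomial det(A - λI) = λ^2 - 4λ + 29 = 0.
Eigenvalues λ = 2 ± 5i (complex conjugate pair).
For λ=2+5i: an eigenvector is (2,3) - i(1,1) = (2 - i, 3 - i).
A real fundamental pair from Re and Im of e^((2+5i)t)v: X_1 = e^(2t)(cos(5t)·(2,3) + sin(5t)·(1,1)), X_2 = e^(2t)(sin(5t)·(2,3) - cos(5t)·(1,1)).
General solution: C_1X_1 + C_2X_2.

x_1(t) = C_1e^(2t)sin(5t) + 2C_1e^(2t)cos(5t) + 2C_2e^(2t)sin(5t) - C_2e^(2t)cos(5t), x_2(t) = C_1e^(2t)sin(5t) + 3C_1e^(2t)cos(5t) + 3C_2e^(2t)sin(5t) - C_2e^(2t)cos(5t)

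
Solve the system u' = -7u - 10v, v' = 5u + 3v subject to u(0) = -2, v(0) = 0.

u(t) = 2e^(-2t)sin(5t) - 2e^(-2t)cos(5t), v(t) = -2e^(-2t)sin(5t)

Coefficient matrix A = [[-7, -10], [5, 3]].
Characteristic polynomial det(A - λI) = λ^2 + 4λ + 29 = 0.
Eigenvalues λ = -2 ± 5i (complex conjugate pair).
For λ=-2+5i: an eigenvector is (1,0) - i(-1,1) = (1 + i, 0 - i).
A real fundamental pair from Re and Im of e^((-2+5i)t)v: X_1 = e^(-2t)(cos(5t)·(1,0) + sin(5t)·(-1,1)), X_2 = e^(-2t)(sin(5t)·(1,0) - cos(5t)·(-1,1)).
General solution: K_1X_1 + K_2X_2.
Applying u(0)=-2, v(0)=0 gives K_1=-2, K_2=0.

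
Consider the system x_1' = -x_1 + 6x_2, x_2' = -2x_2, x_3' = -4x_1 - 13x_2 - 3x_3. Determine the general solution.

Coefficient matrix A = [[-1, 6, 0], [0, -2, 0], [-4, -13, -3]].
det(A - λI) = 0 gives eigenvalues λ = -1, -2, -3.
For λ=-1: eigenvector (1,0,-2).
For λ=-2: eigenvector (-6,1,11).
For λ=-3: eigenvector (0,0,1).
General solution: c_1e^(-t)(1,0,-2) + c_2e^(-2t)(-6,1,11) + c_3e^(-3t)(0,0,1).

x_1(t) = c_1e^(-t) - 6c_2e^(-2t), x_2(t) = c_2e^(-2t), x_3(t) = -2c_1e^(-t) + 11c_2e^(-2t) + c_3e^(-3t)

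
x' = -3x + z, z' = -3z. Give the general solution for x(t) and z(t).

x(t) = C_1e^(-3t) + C_2te^(-3t) + 3C_2e^(-3t), z(t) = C_2e^(-3t)

Coefficient matrix A = [[-3, 1], [0, -3]].
Characteristic polynomial det(A - λI) = λ^2 + 6λ + 9 = 0.
Single eigenvalue λ = -3 with algebraic multiplicity 2.
Eigenvector v = (1,0); generalized eigenvector w with (A-λI)w=v is (3,1).
General solution: e^(-3t)[C_1·v + C_2·(t·v + w)].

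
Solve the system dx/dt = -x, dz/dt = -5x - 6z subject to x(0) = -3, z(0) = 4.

Coefficient matrix A = [[-1, 0], [-5, -6]].
Characteristic polynomial det(A - λI) = λ^2 + 7λ + 6 = 0.
Eigenvalues λ = -6, -1.
For λ=-6: (A-λI) row 1 is [5, 0], so an eigenvector is (0, 1).
For λ=-1: (A-λI) row 2 is [-5, -5], so an eigenvector is (1, -1).
General solution: K_1e^(-6t)(0,1) + K_2e^(-t)(1,-1).
Applying x(0)=-3, z(0)=4 gives K_1=1, K_2=-3.

x(t) = -3e^(-t), z(t) = 3e^(-t) + e^(-6t)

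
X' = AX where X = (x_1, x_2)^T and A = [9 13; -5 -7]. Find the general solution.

Coefficient matrix A = [[9, 13], [-5, -7]].
Characteristic polynomial det(A - λI) = λ^2 - 2λ + 2 = 0.
Eigenvalues λ = 1 ± i (complex conjugate pair).
For λ=1+i: an eigenvector is (3,-2) - i(-2,1) = (3 + 2i, -2 - i).
A real fundamental pair from Re and Im of e^((1+i)t)v: X_1 = e^(t)(cos(t)·(3,-2) + sin(t)·(-2,1)), X_2 = e^(t)(sin(t)·(3,-2) - cos(t)·(-2,1)).
General solution: c_1X_1 + c_2X_2.

x_1(t) = -2c_1e^(t)sin(t) + 3c_1e^(t)cos(t) + 3c_2e^(t)sin(t) + 2c_2e^(t)cos(t), x_2(t) = c_1e^(t)sin(t) - 2c_1e^(t)cos(t) - 2c_2e^(t)sin(t) - c_2e^(t)cos(t)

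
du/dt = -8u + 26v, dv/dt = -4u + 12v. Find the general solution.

u(t) = -3c_1e^(2t)sin(2t) - 2c_1e^(2t)cos(2t) - 2c_2e^(2t)sin(2t) + 3c_2e^(2t)cos(2t), v(t) = -c_1e^(2t)sin(2t) - c_1e^(2t)cos(2t) - c_2e^(2t)sin(2t) + c_2e^(2t)cos(2t)

Coefficient matrix A = [[-8, 26], [-4, 12]].
Characteristic polynomial det(A - λI) = λ^2 - 4λ + 8 = 0.
Eigenvalues λ = 2 ± 2i (complex conjugate pair).
For λ=2+2i: an eigenvector is (-2,-1) - i(-3,-1) = (-2 + 3i, -1 + i).
A real fundamental pair from Re and Im of e^((2+2i)t)v: X_1 = e^(2t)(cos(2t)·(-2,-1) + sin(2t)·(-3,-1)), X_2 = e^(2t)(sin(2t)·(-2,-1) - cos(2t)·(-3,-1)).
General solution: c_1X_1 + c_2X_2.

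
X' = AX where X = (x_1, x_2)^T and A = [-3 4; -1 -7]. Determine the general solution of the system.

Coefficient matrix A = [[-3, 4], [-1, -7]].
Characteristic polynomial det(A - λI) = λ^2 + 10λ + 25 = 0.
Single eigenvalue λ = -5 with algebraic multiplicity 2.
Eigenvector v = (-2,1); generalized eigenvector w with (A-λI)w=v is (-3,1).
General solution: e^(-5t)[C_1·v + C_2·(t·v + w)].

x_1(t) = -2C_1e^(-5t) - 2C_2te^(-5t) - 3C_2e^(-5t), x_2(t) = C_1e^(-5t) + C_2te^(-5t) + C_2e^(-5t)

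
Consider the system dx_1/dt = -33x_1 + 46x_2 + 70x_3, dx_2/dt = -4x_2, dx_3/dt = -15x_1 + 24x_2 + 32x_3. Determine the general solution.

Coefficient matrix A = [[-33, 46, 70], [0, -4, 0], [-15, 24, 32]].
det(A - λI) = 0 gives eigenvalues λ = -3, 2, -4.
For λ=-3: eigenvector (7,0,3).
For λ=2: eigenvector (2,0,1).
For λ=-4: eigenvector (4,1,1).
General solution: c_1e^(-3t)(7,0,3) + c_2e^(2t)(2,0,1) + c_3e^(-4t)(4,1,1).

x_1(t) = 7c_1e^(-3t) + 2c_2e^(2t) + 4c_3e^(-4t), x_2(t) = c_3e^(-4t), x_3(t) = 3c_1e^(-3t) + c_2e^(2t) + c_3e^(-4t)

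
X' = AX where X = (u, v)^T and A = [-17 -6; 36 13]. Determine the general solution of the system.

Coefficient matrix A = [[-17, -6], [36, 13]].
Characteristic polynomial det(A - λI) = λ^2 + 4λ - 5 = 0.
Eigenvalues λ = -5, 1.
For λ=-5: (A-λI) row 1 is [-12, -6], so an eigenvector is (-1, 2).
For λ=1: (A-λI) row 1 is [-18, -6], so an eigenvector is (1, -3).
General solution: C_1e^(-5t)(-1,2) + C_2e^(t)(1,-3).

u(t) = -C_1e^(-5t) + C_2e^(t), v(t) = 2C_1e^(-5t) - 3C_2e^(t)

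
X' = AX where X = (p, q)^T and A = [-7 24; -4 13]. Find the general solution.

Coefficient matrix A = [[-7, 24], [-4, 13]].
Characteristic polynomial det(A - λI) = λ^2 - 6λ + 5 = 0.
Eigenvalues λ = 1, 5.
For λ=1: (A-λI) row 1 is [-8, 24], so an eigenvector is (-3, -1).
For λ=5: (A-λI) row 1 is [-12, 24], so an eigenvector is (-2, -1).
General solution: c_1e^(t)(-3,-1) + c_2e^(5t)(-2,-1).

p(t) = -3c_1e^(t) - 2c_2e^(5t), q(t) = -c_1e^(t) - c_2e^(5t)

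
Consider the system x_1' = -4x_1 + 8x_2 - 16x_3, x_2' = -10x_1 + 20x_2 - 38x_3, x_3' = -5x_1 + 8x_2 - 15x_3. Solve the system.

Coefficient matrix A = [[-4, 8, -16], [-10, 20, -38], [-5, 8, -15]].
det(A - λI) = 0 gives eigenvalues λ = -4, 1, 4.
For λ=-4: eigenvector (1,2,1).
For λ=1: eigenvector (0,2,1).
For λ=4: eigenvector (1,3,1).
General solution: K_1e^(-4t)(1,2,1) + K_2e^(t)(0,2,1) + K_3e^(4t)(1,3,1).

x_1(t) = K_1e^(-4t) + K_3e^(4t), x_2(t) = 2K_1e^(-4t) + 2K_2e^(t) + 3K_3e^(4t), x_3(t) = K_1e^(-4t) + K_2e^(t) + K_3e^(4t)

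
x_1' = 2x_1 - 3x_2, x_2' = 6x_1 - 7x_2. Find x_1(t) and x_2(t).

x_1(t) = K_1e^(-t) + K_2e^(-4t), x_2(t) = K_1e^(-t) + 2K_2e^(-4t)

Coefficient matrix A = [[2, -3], [6, -7]].
Characteristic polynomial det(A - λI) = λ^2 + 5λ + 4 = 0.
Eigenvalues λ = -1, -4.
For λ=-1: (A-λI) row 1 is [3, -3], so an eigenvector is (1, 1).
For λ=-4: (A-λI) row 1 is [6, -3], so an eigenvector is (1, 2).
General solution: K_1e^(-t)(1,1) + K_2e^(-4t)(1,2).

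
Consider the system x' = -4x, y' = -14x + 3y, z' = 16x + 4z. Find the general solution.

Coefficient matrix A = [[-4, 0, 0], [-14, 3, 0], [16, 0, 4]].
det(A - λI) = 0 gives eigenvalues λ = -4, 3, 4.
For λ=-4: eigenvector (1,2,-2).
For λ=3: eigenvector (0,1,0).
For λ=4: eigenvector (0,0,1).
General solution: c_1e^(-4t)(1,2,-2) + c_2e^(3t)(0,1,0) + c_3e^(4t)(0,0,1).

x(t) = c_1e^(-4t), y(t) = 2c_1e^(-4t) + c_2e^(3t), z(t) = -2c_1e^(-4t) + c_3e^(4t)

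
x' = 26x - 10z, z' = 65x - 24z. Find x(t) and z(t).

Coefficient matrix A = [[26, -10], [65, -24]].
Characteristic polynomial det(A - λI) = λ^2 - 2λ + 26 = 0.
Eigenvalues λ = 1 ± 5i (complex conjugate pair).
For λ=1+5i: an eigenvector is (-1,-2) - i(-1,-3) = (-1 + i, -2 + 3i).
A real fundamental pair from Re and Im of e^((1+5i)t)v: X_1 = e^(t)(cos(5t)·(-1,-2) + sin(5t)·(-1,-3)), X_2 = e^(t)(sin(5t)·(-1,-2) - cos(5t)·(-1,-3)).
General solution: c_1X_1 + c_2X_2.

x(t) = -c_1e^(t)sin(5t) - c_1e^(t)cos(5t) - c_2e^(t)sin(5t) + c_2e^(t)cos(5t), z(t) = -3c_1e^(t)sin(5t) - 2c_1e^(t)cos(5t) - 2c_2e^(t)sin(5t) + 3c_2e^(t)cos(5t)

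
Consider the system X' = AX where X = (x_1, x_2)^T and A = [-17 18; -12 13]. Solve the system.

x_1(t) = -c_1e^(t) - 3c_2e^(-5t), x_2(t) = -c_1e^(t) - 2c_2e^(-5t)

Coefficient matrix A = [[-17, 18], [-12, 13]].
Characteristic polynomial det(A - λI) = λ^2 + 4λ - 5 = 0.
Eigenvalues λ = 1, -5.
For λ=1: (A-λI) row 1 is [-18, 18], so an eigenvector is (-1, -1).
For λ=-5: (A-λI) row 1 is [-12, 18], so an eigenvector is (-3, -2).
General solution: c_1e^(t)(-1,-1) + c_2e^(-5t)(-3,-2).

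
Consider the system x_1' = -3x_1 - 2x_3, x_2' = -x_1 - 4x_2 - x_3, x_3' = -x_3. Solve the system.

x_1(t) = K_1e^(-3t) - K_3e^(-t), x_2(t) = -K_1e^(-3t) + K_2e^(-4t), x_3(t) = K_3e^(-t)

Coefficient matrix A = [[-3, 0, -2], [-1, -4, -1], [0, 0, -1]].
det(A - λI) = 0 gives eigenvalues λ = -3, -4, -1.
For λ=-3: eigenvector (1,-1,0).
For λ=-4: eigenvector (0,1,0).
For λ=-1: eigenvector (-1,0,1).
General solution: K_1e^(-3t)(1,-1,0) + K_2e^(-4t)(0,1,0) + K_3e^(-t)(-1,0,1).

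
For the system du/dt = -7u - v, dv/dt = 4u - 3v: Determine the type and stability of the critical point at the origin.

A = [[-7,-1],[4,-3]]; det(A-λI) = λ^2 + 10λ + 25.
repeated λ = -5 with a single eigenvector.

stable improper node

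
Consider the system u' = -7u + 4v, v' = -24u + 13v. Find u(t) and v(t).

u(t) = -K_1e^(5t) - K_2e^(t), v(t) = -3K_1e^(5t) - 2K_2e^(t)

Coefficient matrix A = [[-7, 4], [-24, 13]].
Characteristic polynomial det(A - λI) = λ^2 - 6λ + 5 = 0.
Eigenvalues λ = 5, 1.
For λ=5: (A-λI) row 1 is [-12, 4], so an eigenvector is (-1, -3).
For λ=1: (A-λI) row 1 is [-8, 4], so an eigenvector is (-1, -2).
General solution: K_1e^(5t)(-1,-3) + K_2e^(t)(-1,-2).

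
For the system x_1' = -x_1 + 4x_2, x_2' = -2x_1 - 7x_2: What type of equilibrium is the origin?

stable node

A = [[-1,4],[-2,-7]]; det(A-λI) = λ^2 + 8λ + 15.
λ = -5, -3: both negative.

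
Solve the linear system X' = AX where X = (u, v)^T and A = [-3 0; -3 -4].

Coefficient matrix A = [[-3, 0], [-3, -4]].
Characteristic polynomial det(A - λI) = λ^2 + 7λ + 12 = 0.
Eigenvalues λ = -4, -3.
For λ=-4: (A-λI) row 1 is [1, 0], so an eigenvector is (0, 1).
For λ=-3: (A-λI) row 2 is [-3, -1], so an eigenvector is (1, -3).
General solution: K_1e^(-4t)(0,1) + K_2e^(-3t)(1,-3).

u(t) = K_2e^(-3t), v(t) = K_1e^(-4t) - 3K_2e^(-3t)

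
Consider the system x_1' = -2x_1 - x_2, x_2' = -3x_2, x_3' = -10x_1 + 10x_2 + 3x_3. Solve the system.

x_1(t) = K_1e^(-3t) - K_2e^(-2t), x_2(t) = K_1e^(-3t), x_3(t) = -2K_2e^(-2t) + K_3e^(3t)

Coefficient matrix A = [[-2, -1, 0], [0, -3, 0], [-10, 10, 3]].
det(A - λI) = 0 gives eigenvalues λ = -3, -2, 3.
For λ=-3: eigenvector (1,1,0).
For λ=-2: eigenvector (-1,0,-2).
For λ=3: eigenvector (0,0,1).
General solution: K_1e^(-3t)(1,1,0) + K_2e^(-2t)(-1,0,-2) + K_3e^(3t)(0,0,1).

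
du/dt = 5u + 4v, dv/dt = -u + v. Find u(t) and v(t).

u(t) = -2K_1e^(3t) - 2K_2te^(3t) + 3K_2e^(3t), v(t) = K_1e^(3t) + K_2te^(3t) - 2K_2e^(3t)

Coefficient matrix A = [[5, 4], [-1, 1]].
Characteristic polynomial det(A - λI) = λ^2 - 6λ + 9 = 0.
Single eigenvalue λ = 3 with algebraic multiplicity 2.
Eigenvector v = (-2,1); generalized eigenvector w with (A-λI)w=v is (3,-2).
General solution: e^(3t)[K_1·v + K_2·(t·v + w)].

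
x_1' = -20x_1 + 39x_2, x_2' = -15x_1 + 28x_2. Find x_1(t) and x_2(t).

x_1(t) = 3C_1e^(4t)sin(3t) - 2C_1e^(4t)cos(3t) - 2C_2e^(4t)sin(3t) - 3C_2e^(4t)cos(3t), x_2(t) = 2C_1e^(4t)sin(3t) - C_1e^(4t)cos(3t) - C_2e^(4t)sin(3t) - 2C_2e^(4t)cos(3t)

Coefficient matrix A = [[-20, 39], [-15, 28]].
Characteristic polynomial det(A - λI) = λ^2 - 8λ + 25 = 0.
Eigenvalues λ = 4 ± 3i (complex conjugate pair).
For λ=4+3i: an eigenvector is (-2,-1) - i(3,2) = (-2 - 3i, -1 - 2i).
A real fundamental pair from Re and Im of e^((4+3i)t)v: X_1 = e^(4t)(cos(3t)·(-2,-1) + sin(3t)·(3,2)), X_2 = e^(4t)(sin(3t)·(-2,-1) - cos(3t)·(3,2)).
General solution: C_1X_1 + C_2X_2.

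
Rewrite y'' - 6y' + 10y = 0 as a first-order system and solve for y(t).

y(t) = K_1e^(3t)cos(t) + K_2e^(3t)sin(t)

Let x_1 = y, x_2 = y'. Then x_1' = x_2 and x_2' = -10x_1 + 6x_2.
A = [[0,1],[-10,6]]; det(A-λI) = λ^2 - 6λ + 10.
Eigenvalues λ = 3 ± i.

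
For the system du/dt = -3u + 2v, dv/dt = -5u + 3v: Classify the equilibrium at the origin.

center

A = [[-3,2],[-5,3]]; det(A-λI) = λ^2 + 1.
λ = 0 ± i: zero real part.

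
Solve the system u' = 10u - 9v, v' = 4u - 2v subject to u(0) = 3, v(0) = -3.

Coefficient matrix A = [[10, -9], [4, -2]].
Characteristic polynomial det(A - λI) = λ^2 - 8λ + 16 = 0.
Single eigenvalue λ = 4 with algebraic multiplicity 2.
Eigenvector v = (-3,-2); generalized eigenvector w with (A-λI)w=v is (1,1).
General solution: e^(4t)[K_1·v + K_2·(t·v + w)].
Applying u(0)=3, v(0)=-3 gives K_1=-6, K_2=-15.

u(t) = 45te^(4t) + 3e^(4t), v(t) = 30te^(4t) - 3e^(4t)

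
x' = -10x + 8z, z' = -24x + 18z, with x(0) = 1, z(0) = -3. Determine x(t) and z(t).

Coefficient matrix A = [[-10, 8], [-24, 18]].
Characteristic polynomial det(A - λI) = λ^2 - 8λ + 12 = 0.
Eigenvalues λ = 6, 2.
For λ=6: (A-λI) row 1 is [-16, 8], so an eigenvector is (-1, -2).
For λ=2: (A-λI) row 1 is [-12, 8], so an eigenvector is (2, 3).
General solution: c_1e^(6t)(-1,-2) + c_2e^(2t)(2,3).
Applying x(0)=1, z(0)=-3 gives c_1=9, c_2=5.

x(t) = -9e^(6t) + 10e^(2t), z(t) = -18e^(6t) + 15e^(2t)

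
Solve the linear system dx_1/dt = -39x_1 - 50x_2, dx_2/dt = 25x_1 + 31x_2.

x_1(t) = -C_1e^(-4t)sin(5t) + 3C_1e^(-4t)cos(5t) + 3C_2e^(-4t)sin(5t) + C_2e^(-4t)cos(5t), x_2(t) = C_1e^(-4t)sin(5t) - 2C_1e^(-4t)cos(5t) - 2C_2e^(-4t)sin(5t) - C_2e^(-4t)cos(5t)

Coefficient matrix A = [[-39, -50], [25, 31]].
Characteristic polynomial det(A - λI) = λ^2 + 8λ + 41 = 0.
Eigenvalues λ = -4 ± 5i (complex conjugate pair).
For λ=-4+5i: an eigenvector is (3,-2) - i(-1,1) = (3 + i, -2 - i).
A real fundamental pair from Re and Im of e^((-4+5i)t)v: X_1 = e^(-4t)(cos(5t)·(3,-2) + sin(5t)·(-1,1)), X_2 = e^(-4t)(sin(5t)·(3,-2) - cos(5t)·(-1,1)).
General solution: C_1X_1 + C_2X_2.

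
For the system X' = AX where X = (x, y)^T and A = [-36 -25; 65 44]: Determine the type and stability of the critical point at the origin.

A = [[-36,-25],[65,44]]; det(A-λI) = λ^2 - 8λ + 41.
λ = 4 ± 5i: positive real part.

unstable spiral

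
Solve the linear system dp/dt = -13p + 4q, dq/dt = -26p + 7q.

Coefficient matrix A = [[-13, 4], [-26, 7]].
Characteristic polynomial det(A - λI) = λ^2 + 6λ + 13 = 0.
Eigenvalues λ = -3 ± 2i (complex conjugate pair).
For λ=-3+2i: an eigenvector is (-1,-2) - i(1,3) = (-1 - i, -2 - 3i).
A real fundamental pair from Re and Im of e^((-3+2i)t)v: X_1 = e^(-3t)(cos(2t)·(-1,-2) + sin(2t)·(1,3)), X_2 = e^(-3t)(sin(2t)·(-1,-2) - cos(2t)·(1,3)).
General solution: C_1X_1 + C_2X_2.

p(t) = C_1e^(-3t)sin(2t) - C_1e^(-3t)cos(2t) - C_2e^(-3t)sin(2t) - C_2e^(-3t)cos(2t), q(t) = 3C_1e^(-3t)sin(2t) - 2C_1e^(-3t)cos(2t) - 2C_2e^(-3t)sin(2t) - 3C_2e^(-3t)cos(2t)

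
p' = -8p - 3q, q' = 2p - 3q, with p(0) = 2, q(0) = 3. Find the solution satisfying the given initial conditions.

Coefficient matrix A = [[-8, -3], [2, -3]].
Characteristic polynomial det(A - λI) = λ^2 + 11λ + 30 = 0.
Eigenvalues λ = -5, -6.
For λ=-5: (A-λI) row 1 is [-3, -3], so an eigenvector is (-1, 1).
For λ=-6: (A-λI) row 1 is [-2, -3], so an eigenvector is (-3, 2).
General solution: c_1e^(-5t)(-1,1) + c_2e^(-6t)(-3,2).
Applying p(0)=2, q(0)=3 gives c_1=13, c_2=-5.

p(t) = -13e^(-5t) + 15e^(-6t), q(t) = 13e^(-5t) - 10e^(-6t)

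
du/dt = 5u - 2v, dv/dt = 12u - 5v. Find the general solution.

Coefficient matrix A = [[5, -2], [12, -5]].
Characteristic polynomial det(A - λI) = λ^2 - 1 = 0.
Eigenvalues λ = 1, -1.
For λ=1: (A-λI) row 1 is [4, -2], so an eigenvector is (1, 2).
For λ=-1: (A-λI) row 1 is [6, -2], so an eigenvector is (-1, -3).
General solution: K_1e^(t)(1,2) + K_2e^(-t)(-1,-3).

u(t) = K_1e^(t) - K_2e^(-t), v(t) = 2K_1e^(t) - 3K_2e^(-t)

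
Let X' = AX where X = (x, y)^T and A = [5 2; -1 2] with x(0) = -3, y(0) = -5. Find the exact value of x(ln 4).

A = [[5,2],[-1,2]]; eigenvalues λ = 3, 4.
Eigenvectors: (1,-1) for λ=3, (-2,1) for λ=4.
From the initial condition, c_1 = 13, c_2 = 8.
x(ln 4) = (13)(4^3)(1) + (8)(4^4)(-2) = -3264.

-3264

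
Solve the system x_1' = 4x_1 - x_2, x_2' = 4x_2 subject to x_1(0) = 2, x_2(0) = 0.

Coefficient matrix A = [[4, -1], [0, 4]].
Characteristic polynomial det(A - λI) = λ^2 - 8λ + 16 = 0.
Single eigenvalue λ = 4 with algebraic multiplicity 2.
Eigenvector v = (1,0); generalized eigenvector w with (A-λI)w=v is (-1,-1).
General solution: e^(4t)[c_1·v + c_2·(t·v + w)].
Applying x_1(0)=2, x_2(0)=0 gives c_1=2, c_2=0.

x_1(t) = 2e^(4t), x_2(t) = 0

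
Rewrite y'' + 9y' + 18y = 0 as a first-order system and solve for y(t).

Let x_1 = y, x_2 = y'. Then x_1' = x_2 and x_2' = -18x_1 - 9x_2.
A = [[0,1],[-18,-9]]; det(A-λI) = λ^2 + 9λ + 18.
Eigenvalues λ = -3, -6 with eigenvectors (1,-3), (1,-6).

y(t) = c_1e^(-3t) + c_2e^(-6t)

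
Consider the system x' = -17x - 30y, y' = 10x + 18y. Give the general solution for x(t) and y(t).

x(t) = 2c_1e^(-2t) + 3c_2e^(3t), y(t) = -c_1e^(-2t) - 2c_2e^(3t)

Coefficient matrix A = [[-17, -30], [10, 18]].
Characteristic polynomial det(A - λI) = λ^2 - λ - 6 = 0.
Eigenvalues λ = -2, 3.
For λ=-2: (A-λI) row 1 is [-15, -30], so an eigenvector is (2, -1).
For λ=3: (A-λI) row 1 is [-20, -30], so an eigenvector is (3, -2).
General solution: c_1e^(-2t)(2,-1) + c_2e^(3t)(3,-2).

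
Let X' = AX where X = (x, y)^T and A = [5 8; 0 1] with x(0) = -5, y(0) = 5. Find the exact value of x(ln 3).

A = [[5,8],[0,1]]; eigenvalues λ = 1, 5.
Eigenvectors: (-2,1) for λ=1, (1,0) for λ=5.
From the initial condition, c_1 = 5, c_2 = 5.
x(ln 3) = (5)(3^1)(-2) + (5)(3^5)(1) = 1185.

1185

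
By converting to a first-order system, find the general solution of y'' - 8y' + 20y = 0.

y(t) = c_1e^(4t)cos(2t) + c_2e^(4t)sin(2t)

Let x_1 = y, x_2 = y'. Then x_1' = x_2 and x_2' = -20x_1 + 8x_2.
A = [[0,1],[-20,8]]; det(A-λI) = λ^2 - 8λ + 20.
Eigenvalues λ = 4 ± 2i.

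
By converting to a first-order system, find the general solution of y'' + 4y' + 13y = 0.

Let x_1 = y, x_2 = y'. Then x_1' = x_2 and x_2' = -13x_1 - 4x_2.
A = [[0,1],[-13,-4]]; det(A-λI) = λ^2 + 4λ + 13.
Eigenvalues λ = -2 ± 3i.

y(t) = K_1e^(-2t)cos(3t) + K_2e^(-2t)sin(3t)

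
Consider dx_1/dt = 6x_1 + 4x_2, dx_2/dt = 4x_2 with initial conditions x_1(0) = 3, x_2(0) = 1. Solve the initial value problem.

Coefficient matrix A = [[6, 4], [0, 4]].
Characteristic polynomial det(A - λI) = λ^2 - 10λ + 24 = 0.
Eigenvalues λ = 4, 6.
For λ=4: (A-λI) row 1 is [2, 4], so an eigenvector is (-2, 1).
For λ=6: (A-λI) row 1 is [0, 4], so an eigenvector is (-1, 0).
General solution: C_1e^(4t)(-2,1) + C_2e^(6t)(-1,0).
Applying x_1(0)=3, x_2(0)=1 gives C_1=1, C_2=-5.

x_1(t) = 5e^(6t) - 2e^(4t), x_2(t) = e^(4t)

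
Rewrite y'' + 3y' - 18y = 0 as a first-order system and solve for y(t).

y(t) = K_1e^(3t) + K_2e^(-6t)

Let x_1 = y, x_2 = y'. Then x_1' = x_2 and x_2' = 18x_1 - 3x_2.
A = [[0,1],[18,-3]]; det(A-λI) = λ^2 + 3λ - 18.
Eigenvalues λ = 3, -6 with eigenvectors (1,3), (1,-6).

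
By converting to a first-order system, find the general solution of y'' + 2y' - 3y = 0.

y(t) = c_1e^(t) + c_2e^(-3t)

Let x_1 = y, x_2 = y'. Then x_1' = x_2 and x_2' = 3x_1 - 2x_2.
A = [[0,1],[3,-2]]; det(A-λI) = λ^2 + 2λ - 3.
Eigenvalues λ = 1, -3 with eigenvectors (1,1), (1,-3).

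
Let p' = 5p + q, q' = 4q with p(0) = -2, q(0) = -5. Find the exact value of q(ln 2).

A = [[5,1],[0,4]]; eigenvalues λ = 4, 5.
Eigenvectors: (1,-1) for λ=4, (1,0) for λ=5.
From the initial condition, c_1 = 5, c_2 = -7.
q(ln 2) = (5)(2^4)(-1) + (-7)(2^5)(0) = -80.

-80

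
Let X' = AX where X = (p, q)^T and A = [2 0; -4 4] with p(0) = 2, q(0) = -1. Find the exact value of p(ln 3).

18

A = [[2,0],[-4,4]]; eigenvalues λ = 4, 2.
Eigenvectors: (0,1) for λ=4, (1,2) for λ=2.
From the initial condition, c_1 = -5, c_2 = 2.
p(ln 3) = (-5)(3^4)(0) + (2)(3^2)(1) = 18.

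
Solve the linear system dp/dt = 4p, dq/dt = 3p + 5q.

p(t) = -c_1e^(4t), q(t) = 3c_1e^(4t) + c_2e^(5t)

Coefficient matrix A = [[4, 0], [3, 5]].
Characteristic polynomial det(A - λI) = λ^2 - 9λ + 20 = 0.
Eigenvalues λ = 4, 5.
For λ=4: (A-λI) row 2 is [3, 1], so an eigenvector is (-1, 3).
For λ=5: (A-λI) row 1 is [-1, 0], so an eigenvector is (0, 1).
General solution: c_1e^(4t)(-1,3) + c_2e^(5t)(0,1).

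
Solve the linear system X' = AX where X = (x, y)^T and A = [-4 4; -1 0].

x(t) = 2c_1e^(-2t) + 2c_2te^(-2t) + c_2e^(-2t), y(t) = c_1e^(-2t) + c_2te^(-2t) + c_2e^(-2t)

Coefficient matrix A = [[-4, 4], [-1, 0]].
Characteristic polynomial det(A - λI) = λ^2 + 4λ + 4 = 0.
Single eigenvalue λ = -2 with algebraic multiplicity 2.
Eigenvector v = (2,1); generalized eigenvector w with (A-λI)w=v is (1,1).
General solution: e^(-2t)[c_1·v + c_2·(t·v + w)].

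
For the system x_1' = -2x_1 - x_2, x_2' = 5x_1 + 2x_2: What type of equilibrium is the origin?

center

A = [[-2,-1],[5,2]]; det(A-λI) = λ^2 + 1.
λ = 0 ± i: zero real part.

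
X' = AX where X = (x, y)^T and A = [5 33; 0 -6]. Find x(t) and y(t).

x(t) = 3C_1e^(-6t) - C_2e^(5t), y(t) = -C_1e^(-6t)

Coefficient matrix A = [[5, 33], [0, -6]].
Characteristic polynomial det(A - λI) = λ^2 + λ - 30 = 0.
Eigenvalues λ = -6, 5.
For λ=-6: (A-λI) row 1 is [11, 33], so an eigenvector is (3, -1).
For λ=5: (A-λI) row 1 is [0, 33], so an eigenvector is (-1, 0).
General solution: C_1e^(-6t)(3,-1) + C_2e^(5t)(-1,0).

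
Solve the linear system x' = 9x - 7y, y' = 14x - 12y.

Coefficient matrix A = [[9, -7], [14, -12]].
Characteristic polynomial det(A - λI) = λ^2 + 3λ - 10 = 0.
Eigenvalues λ = 2, -5.
For λ=2: (A-λI) row 1 is [7, -7], so an eigenvector is (1, 1).
For λ=-5: (A-λI) row 1 is [14, -7], so an eigenvector is (1, 2).
General solution: c_1e^(2t)(1,1) + c_2e^(-5t)(1,2).

x(t) = c_1e^(2t) + c_2e^(-5t), y(t) = c_1e^(2t) + 2c_2e^(-5t)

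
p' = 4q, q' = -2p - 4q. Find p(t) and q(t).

Coefficient matrix A = [[0, 4], [-2, -4]].
Characteristic polynomial det(A - λI) = λ^2 + 4λ + 8 = 0.
Eigenvalues λ = -2 ± 2i (complex conjugate pair).
For λ=-2+2i: an eigenvector is (-1,1) - i(1,0) = (-1 - i, 1).
A real fundamental pair from Re and Im of e^((-2+2i)t)v: X_1 = e^(-2t)(cos(2t)·(-1,1) + sin(2t)·(1,0)), X_2 = e^(-2t)(sin(2t)·(-1,1) - cos(2t)·(1,0)).
General solution: C_1X_1 + C_2X_2.

p(t) = C_1e^(-2t)sin(2t) - C_1e^(-2t)cos(2t) - C_2e^(-2t)sin(2t) - C_2e^(-2t)cos(2t), q(t) = C_1e^(-2t)cos(2t) + C_2e^(-2t)sin(2t)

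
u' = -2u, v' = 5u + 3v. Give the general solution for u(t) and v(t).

u(t) = -K_2e^(-2t), v(t) = -K_1e^(3t) + K_2e^(-2t)

Coefficient matrix A = [[-2, 0], [5, 3]].
Characteristic polynomial det(A - λI) = λ^2 - λ - 6 = 0.
Eigenvalues λ = 3, -2.
For λ=3: (A-λI) row 1 is [-5, 0], so an eigenvector is (0, -1).
For λ=-2: (A-λI) row 2 is [5, 5], so an eigenvector is (-1, 1).
General solution: K_1e^(3t)(0,-1) + K_2e^(-2t)(-1,1).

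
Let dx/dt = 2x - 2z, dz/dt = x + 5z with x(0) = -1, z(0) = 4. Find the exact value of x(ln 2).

-64

A = [[2,-2],[1,5]]; eigenvalues λ = 4, 3.
Eigenvectors: (-1,1) for λ=4, (-2,1) for λ=3.
From the initial condition, c_1 = 7, c_2 = -3.
x(ln 2) = (7)(2^4)(-1) + (-3)(2^3)(-2) = -64.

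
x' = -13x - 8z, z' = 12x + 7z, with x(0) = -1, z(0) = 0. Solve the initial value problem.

Coefficient matrix A = [[-13, -8], [12, 7]].
Characteristic polynomial det(A - λI) = λ^2 + 6λ + 5 = 0.
Eigenvalues λ = -1, -5.
For λ=-1: (A-λI) row 1 is [-12, -8], so an eigenvector is (-2, 3).
For λ=-5: (A-λI) row 1 is [-8, -8], so an eigenvector is (-1, 1).
General solution: C_1e^(-t)(-2,3) + C_2e^(-5t)(-1,1).
Applying x(0)=-1, z(0)=0 gives C_1=-1, C_2=3.

x(t) = 2e^(-t) - 3e^(-5t), z(t) = -3e^(-t) + 3e^(-5t)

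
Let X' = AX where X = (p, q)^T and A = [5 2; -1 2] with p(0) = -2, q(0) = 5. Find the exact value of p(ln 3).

270

A = [[5,2],[-1,2]]; eigenvalues λ = 4, 3.
Eigenvectors: (-2,1) for λ=4, (1,-1) for λ=3.
From the initial condition, c_1 = -3, c_2 = -8.
p(ln 3) = (-3)(3^4)(-2) + (-8)(3^3)(1) = 270.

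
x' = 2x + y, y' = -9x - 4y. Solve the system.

Coefficient matrix A = [[2, 1], [-9, -4]].
Characteristic polynomial det(A - λI) = λ^2 + 2λ + 1 = 0.
Single eigenvalue λ = -1 with algebraic multiplicity 2.
Eigenvector v = (1,-3); generalized eigenvector w with (A-λI)w=v is (0,1).
General solution: e^(-t)[K_1·v + K_2·(t·v + w)].

x(t) = K_1e^(-t) + K_2te^(-t), y(t) = -3K_1e^(-t) - 3K_2te^(-t) + K_2e^(-t)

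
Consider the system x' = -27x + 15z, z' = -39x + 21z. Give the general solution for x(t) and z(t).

x(t) = -K_1e^(-3t)sin(3t) + 2K_1e^(-3t)cos(3t) + 2K_2e^(-3t)sin(3t) + K_2e^(-3t)cos(3t), z(t) = -2K_1e^(-3t)sin(3t) + 3K_1e^(-3t)cos(3t) + 3K_2e^(-3t)sin(3t) + 2K_2e^(-3t)cos(3t)

Coefficient matrix A = [[-27, 15], [-39, 21]].
Characteristic polynomial det(A - λI) = λ^2 + 6λ + 18 = 0.
Eigenvalues λ = -3 ± 3i (complex conjugate pair).
For λ=-3+3i: an eigenvector is (2,3) - i(-1,-2) = (2 + i, 3 + 2i).
A real fundamental pair from Re and Im of e^((-3+3i)t)v: X_1 = e^(-3t)(cos(3t)·(2,3) + sin(3t)·(-1,-2)), X_2 = e^(-3t)(sin(3t)·(2,3) - cos(3t)·(-1,-2)).
General solution: K_1X_1 + K_2X_2.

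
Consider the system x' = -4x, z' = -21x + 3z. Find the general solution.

Coefficient matrix A = [[-4, 0], [-21, 3]].
Characteristic polynomial det(A - λI) = λ^2 + λ - 12 = 0.
Eigenvalues λ = -4, 3.
For λ=-4: (A-λI) row 2 is [-21, 7], so an eigenvector is (1, 3).
For λ=3: (A-λI) row 1 is [-7, 0], so an eigenvector is (0, 1).
General solution: K_1e^(-4t)(1,3) + K_2e^(3t)(0,1).

x(t) = K_1e^(-4t), z(t) = 3K_1e^(-4t) + K_2e^(3t)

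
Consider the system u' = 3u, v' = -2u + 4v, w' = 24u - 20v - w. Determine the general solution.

Coefficient matrix A = [[3, 0, 0], [-2, 4, 0], [24, -20, -1]].
det(A - λI) = 0 gives eigenvalues λ = 3, 4, -1.
For λ=3: eigenvector (1,2,-4).
For λ=4: eigenvector (0,1,-4).
For λ=-1: eigenvector (0,0,1).
General solution: C_1e^(3t)(1,2,-4) + C_2e^(4t)(0,1,-4) + C_3e^(-t)(0,0,1).

u(t) = C_1e^(3t), v(t) = 2C_1e^(3t) + C_2e^(4t), w(t) = -4C_1e^(3t) - 4C_2e^(4t) + C_3e^(-t)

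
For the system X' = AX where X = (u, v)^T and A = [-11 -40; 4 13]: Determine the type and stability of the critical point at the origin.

A = [[-11,-40],[4,13]]; det(A-λI) = λ^2 - 2λ + 17.
λ = 1 ± 4i: positive real part.

unstable spiral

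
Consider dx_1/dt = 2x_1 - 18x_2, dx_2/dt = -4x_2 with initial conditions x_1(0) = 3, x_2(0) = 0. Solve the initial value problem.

Coefficient matrix A = [[2, -18], [0, -4]].
Characteristic polynomial det(A - λI) = λ^2 + 2λ - 8 = 0.
Eigenvalues λ = -4, 2.
For λ=-4: (A-λI) row 1 is [6, -18], so an eigenvector is (-3, -1).
For λ=2: (A-λI) row 1 is [0, -18], so an eigenvector is (1, 0).
General solution: c_1e^(-4t)(-3,-1) + c_2e^(2t)(1,0).
Applying x_1(0)=3, x_2(0)=0 gives c_1=0, c_2=3.

x_1(t) = 3e^(2t), x_2(t) = 0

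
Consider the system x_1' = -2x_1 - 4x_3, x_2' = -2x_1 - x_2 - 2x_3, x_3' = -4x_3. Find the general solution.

x_1(t) = 2c_1e^(-4t) + c_3e^(-2t), x_2(t) = 2c_1e^(-4t) + c_2e^(-t) + 2c_3e^(-2t), x_3(t) = c_1e^(-4t)

Coefficient matrix A = [[-2, 0, -4], [-2, -1, -2], [0, 0, -4]].
det(A - λI) = 0 gives eigenvalues λ = -4, -1, -2.
For λ=-4: eigenvector (2,2,1).
For λ=-1: eigenvector (0,1,0).
For λ=-2: eigenvector (1,2,0).
General solution: c_1e^(-4t)(2,2,1) + c_2e^(-t)(0,1,0) + c_3e^(-2t)(1,2,0).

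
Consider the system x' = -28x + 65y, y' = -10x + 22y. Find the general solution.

x(t) = 3C_1e^(-3t)sin(5t) + 2C_1e^(-3t)cos(5t) + 2C_2e^(-3t)sin(5t) - 3C_2e^(-3t)cos(5t), y(t) = C_1e^(-3t)sin(5t) + C_1e^(-3t)cos(5t) + C_2e^(-3t)sin(5t) - C_2e^(-3t)cos(5t)

Coefficient matrix A = [[-28, 65], [-10, 22]].
Characteristic polynomial det(A - λI) = λ^2 + 6λ + 34 = 0.
Eigenvalues λ = -3 ± 5i (complex conjugate pair).
For λ=-3+5i: an eigenvector is (2,1) - i(3,1) = (2 - 3i, 1 - i).
A real fundamental pair from Re and Im of e^((-3+5i)t)v: X_1 = e^(-3t)(cos(5t)·(2,1) + sin(5t)·(3,1)), X_2 = e^(-3t)(sin(5t)·(2,1) - cos(5t)·(3,1)).
General solution: C_1X_1 + C_2X_2.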